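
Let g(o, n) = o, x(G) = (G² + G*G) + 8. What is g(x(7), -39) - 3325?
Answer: -3219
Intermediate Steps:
x(G) = 8 + 2*G² (x(G) = (G² + G²) + 8 = 2*G² + 8 = 8 + 2*G²)
g(x(7), -39) - 3325 = (8 + 2*7²) - 3325 = (8 + 2*49) - 3325 = (8 + 98) - 3325 = 106 - 3325 = -3219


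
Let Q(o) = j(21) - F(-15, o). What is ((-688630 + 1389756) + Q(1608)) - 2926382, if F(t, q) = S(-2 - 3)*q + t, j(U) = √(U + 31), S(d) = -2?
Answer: -2222025 + 2*√13 ≈ -2.2220e+6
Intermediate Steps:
j(U) = √(31 + U)
F(t, q) = t - 2*q (F(t, q) = -2*q + t = t - 2*q)
Q(o) = 15 + 2*o + 2*√13 (Q(o) = √(31 + 21) - (-15 - 2*o) = √52 + (15 + 2*o) = 2*√13 + (15 + 2*o) = 15 + 2*o + 2*√13)
((-688630 + 1389756) + Q(1608)) - 2926382 = ((-688630 + 1389756) + (15 + 2*1608 + 2*√13)) - 2926382 = (701126 + (15 + 3216 + 2*√13)) - 2926382 = (701126 + (3231 + 2*√13)) - 2926382 = (704357 + 2*√13) - 2926382 = -2222025 + 2*√13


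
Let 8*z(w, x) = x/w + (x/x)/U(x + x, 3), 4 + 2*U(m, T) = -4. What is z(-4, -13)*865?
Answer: 2595/8 ≈ 324.38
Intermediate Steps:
U(m, T) = -4 (U(m, T) = -2 + (1/2)*(-4) = -2 - 2 = -4)
z(w, x) = -1/32 + x/(8*w) (z(w, x) = (x/w + (x/x)/(-4))/8 = (x/w + 1*(-1/4))/8 = (x/w - 1/4)/8 = (-1/4 + x/w)/8 = -1/32 + x/(8*w))
z(-4, -13)*865 = ((1/32)*(-1*(-4) + 4*(-13))/(-4))*865 = ((1/32)*(-1/4)*(4 - 52))*865 = ((1/32)*(-1/4)*(-48))*865 = (3/8)*865 = 2595/8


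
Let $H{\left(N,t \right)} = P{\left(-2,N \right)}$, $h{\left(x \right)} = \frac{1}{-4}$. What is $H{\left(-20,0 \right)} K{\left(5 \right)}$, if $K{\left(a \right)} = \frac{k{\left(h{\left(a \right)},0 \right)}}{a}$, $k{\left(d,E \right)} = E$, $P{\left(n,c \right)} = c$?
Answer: $0$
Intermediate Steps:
$h{\left(x \right)} = - \frac{1}{4}$
$H{\left(N,t \right)} = N$
$K{\left(a \right)} = 0$ ($K{\left(a \right)} = \frac{0}{a} = 0$)
$H{\left(-20,0 \right)} K{\left(5 \right)} = \left(-20\right) 0 = 0$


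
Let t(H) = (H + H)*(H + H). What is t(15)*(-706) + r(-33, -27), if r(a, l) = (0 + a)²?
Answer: -634311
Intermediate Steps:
r(a, l) = a²
t(H) = 4*H² (t(H) = (2*H)*(2*H) = 4*H²)
t(15)*(-706) + r(-33, -27) = (4*15²)*(-706) + (-33)² = (4*225)*(-706) + 1089 = 900*(-706) + 1089 = -635400 + 1089 = -634311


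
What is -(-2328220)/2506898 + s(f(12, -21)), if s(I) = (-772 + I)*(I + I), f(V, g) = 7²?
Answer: -88810711336/1253449 ≈ -70853.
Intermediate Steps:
f(V, g) = 49
s(I) = 2*I*(-772 + I) (s(I) = (-772 + I)*(2*I) = 2*I*(-772 + I))
-(-2328220)/2506898 + s(f(12, -21)) = -(-2328220)/2506898 + 2*49*(-772 + 49) = -(-2328220)/2506898 + 2*49*(-723) = -1*(-1164110/1253449) - 70854 = 1164110/1253449 - 70854 = -88810711336/1253449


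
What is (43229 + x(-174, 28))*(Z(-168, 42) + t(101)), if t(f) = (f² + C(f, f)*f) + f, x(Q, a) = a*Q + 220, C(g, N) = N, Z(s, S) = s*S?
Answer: 518744919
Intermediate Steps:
Z(s, S) = S*s
x(Q, a) = 220 + Q*a (x(Q, a) = Q*a + 220 = 220 + Q*a)
t(f) = f + 2*f² (t(f) = (f² + f*f) + f = (f² + f²) + f = 2*f² + f = f + 2*f²)
(43229 + x(-174, 28))*(Z(-168, 42) + t(101)) = (43229 + (220 - 174*28))*(42*(-168) + 101*(1 + 2*101)) = (43229 + (220 - 4872))*(-7056 + 101*(1 + 202)) = (43229 - 4652)*(-7056 + 101*203) = 38577*(-7056 + 20503) = 38577*13447 = 518744919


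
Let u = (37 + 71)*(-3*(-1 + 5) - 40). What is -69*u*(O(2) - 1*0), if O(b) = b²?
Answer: 1550016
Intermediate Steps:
u = -5616 (u = 108*(-3*4 - 40) = 108*(-12 - 40) = 108*(-52) = -5616)
-69*u*(O(2) - 1*0) = -(-387504)*(2² - 1*0) = -(-387504)*(4 + 0) = -(-387504)*4 = -69*(-22464) = 1550016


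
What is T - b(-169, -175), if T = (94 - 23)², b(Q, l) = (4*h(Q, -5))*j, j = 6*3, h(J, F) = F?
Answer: 5401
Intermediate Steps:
j = 18
b(Q, l) = -360 (b(Q, l) = (4*(-5))*18 = -20*18 = -360)
T = 5041 (T = 71² = 5041)
T - b(-169, -175) = 5041 - 1*(-360) = 5041 + 360 = 5401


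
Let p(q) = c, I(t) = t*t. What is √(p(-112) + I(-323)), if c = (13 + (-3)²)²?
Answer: √104813 ≈ 323.75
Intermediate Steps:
I(t) = t²
c = 484 (c = (13 + 9)² = 22² = 484)
p(q) = 484
√(p(-112) + I(-323)) = √(484 + (-323)²) = √(484 + 104329) = √104813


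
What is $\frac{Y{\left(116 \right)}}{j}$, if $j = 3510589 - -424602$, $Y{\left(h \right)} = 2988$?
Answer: $\frac{2988}{3935191} \approx 0.0007593$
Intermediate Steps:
$j = 3935191$ ($j = 3510589 + 424602 = 3935191$)
$\frac{Y{\left(116 \right)}}{j} = \frac{2988}{3935191}$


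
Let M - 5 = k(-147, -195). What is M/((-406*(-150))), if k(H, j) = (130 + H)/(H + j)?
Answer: 1727/20827800 ≈ 8.2918e-5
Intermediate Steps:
k(H, j) = (130 + H)/(H + j)
M = 1727/342 (M = 5 + (130 - 147)/(-147 - 195) = 5 - 17/(-342) = 5 - 1/342*(-17) = 5 + 17/342 = 1727/342 ≈ 5.0497)
M/((-406*(-150))) = 1727/(342*((-406*(-150)))) = (1727/342)/60900 = (1727/342)*(1/60900) = 1727/20827800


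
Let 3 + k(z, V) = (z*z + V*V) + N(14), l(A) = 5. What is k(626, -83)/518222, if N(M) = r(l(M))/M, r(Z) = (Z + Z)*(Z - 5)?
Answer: 199381/259111 ≈ 0.76948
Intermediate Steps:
r(Z) = 2*Z*(-5 + Z) (r(Z) = (2*Z)*(-5 + Z) = 2*Z*(-5 + Z))
N(M) = 0 (N(M) = (2*5*(-5 + 5))/M = (2*5*0)/M = 0/M = 0)
k(z, V) = -3 + V² + z² (k(z, V) = -3 + ((z*z + V*V) + 0) = -3 + ((z² + V²) + 0) = -3 + ((V² + z²) + 0) = -3 + (V² + z²) = -3 + V² + z²)
k(626, -83)/518222 = (-3 + (-83)² + 626²)/518222 = (-3 + 6889 + 391876)*(1/518222) = 398762*(1/518222) = 199381/259111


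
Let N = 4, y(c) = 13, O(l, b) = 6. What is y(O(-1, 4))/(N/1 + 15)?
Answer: 13/19 ≈ 0.68421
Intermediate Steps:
y(O(-1, 4))/(N/1 + 15) = 13/(4/1 + 15) = 13/(1*4 + 15) = 13/(4 + 15) = 13/19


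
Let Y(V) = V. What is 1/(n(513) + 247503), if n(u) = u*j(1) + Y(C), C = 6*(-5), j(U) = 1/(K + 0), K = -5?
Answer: 5/1236852 ≈ 4.0425e-6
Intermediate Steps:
j(U) = -⅕ (j(U) = 1/(-5 + 0) = 1/(-5) = -⅕)
C = -30
n(u) = -30 - u/5 (n(u) = u*(-⅕) - 30 = -u/5 - 30 = -30 - u/5)
1/(n(513) + 247503) = 1/((-30 - ⅕*513) + 247503) = 1/((-30 - 513/5) + 247503) = 1/(-663/5 + 247503) = 1/(1236852/5) = 5/1236852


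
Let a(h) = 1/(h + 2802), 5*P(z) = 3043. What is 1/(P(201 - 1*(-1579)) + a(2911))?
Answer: 28565/17384664 ≈ 0.0016431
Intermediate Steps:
P(z) = 3043/5 (P(z) = (1/5)*3043 = 3043/5)
a(h) = 1/(2802 + h)
1/(P(201 - 1*(-1579)) + a(2911)) = 1/(3043/5 + 1/(2802 + 2911)) = 1/(3043/5 + 1/5713) = 1/(17384664/28565) = 28565/17384664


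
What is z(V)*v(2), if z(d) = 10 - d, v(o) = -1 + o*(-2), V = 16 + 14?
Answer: 100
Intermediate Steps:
V = 30
v(o) = -1 - 2*o
z(V)*v(2) = (10 - 1*30)*(-1 - 2*2) = (10 - 30)*(-1 - 4) = -20*(-5) = 100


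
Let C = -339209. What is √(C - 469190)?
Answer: I*√808399 ≈ 899.11*I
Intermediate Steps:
√(C - 469190) = √(-339209 - 469190) = √(-808399) = I*√808399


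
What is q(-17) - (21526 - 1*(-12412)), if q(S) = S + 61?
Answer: -33894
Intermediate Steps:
q(S) = 61 + S
q(-17) - (21526 - 1*(-12412)) = (61 - 17) - (21526 - 1*(-12412)) = 44 - (21526 + 12412) = 44 - 1*33938 = 44 - 33938 = -33894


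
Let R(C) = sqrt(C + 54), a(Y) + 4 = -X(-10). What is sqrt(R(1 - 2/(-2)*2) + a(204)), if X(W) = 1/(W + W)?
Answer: sqrt(-395 + 100*sqrt(57))/10 ≈ 1.8973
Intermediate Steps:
X(W) = 1/(2*W)
a(Y) = -79/20 (a(Y) = -4 - 1/(2*(-10)) = -4 - (-1)/(2*10) = -4 - 1*(-1/20) = -4 + 1/20 = -79/20)
R(C) = sqrt(54 + C)
sqrt(R(1 - 2/(-2)*2) + a(204)) = sqrt(sqrt(54 + (1 - 2/(-2)*2)) - 79/20) = sqrt(sqrt(54 + (1 - 2*(-1/2)*2)) - 79/20) = sqrt(sqrt(54 + (1 + 1*2)) - 79/20) = sqrt(sqrt(54 + (1 + 2)) - 79/20) = sqrt(sqrt(54 + 3) - 79/20) = sqrt(sqrt(57) - 79/20) = sqrt(-79/20 + sqrt(57))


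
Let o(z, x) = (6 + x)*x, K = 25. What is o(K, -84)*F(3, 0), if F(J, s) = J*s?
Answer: 0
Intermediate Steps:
o(z, x) = x*(6 + x)
o(K, -84)*F(3, 0) = (-84*(6 - 84))*(3*0) = -84*(-78)*0 = 6552*0 = 0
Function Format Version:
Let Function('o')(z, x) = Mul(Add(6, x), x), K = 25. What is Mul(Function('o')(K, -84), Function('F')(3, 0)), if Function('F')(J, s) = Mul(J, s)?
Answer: 0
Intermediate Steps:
Function('o')(z, x) = Mul(x, Add(6, x))
Mul(Function('o')(K, -84), Function('F')(3, 0)) = Mul(Mul(-84, Add(6, -84)), Mul(3, 0)) = Mul(Mul(-84, -78), 0) = Mul(6552, 0) = 0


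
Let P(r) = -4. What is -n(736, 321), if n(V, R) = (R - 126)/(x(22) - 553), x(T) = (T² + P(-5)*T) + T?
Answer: 13/9 ≈ 1.4444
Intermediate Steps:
x(T) = T² - 3*T (x(T) = (T² - 4*T) + T = T² - 3*T)
n(V, R) = 14/15 - R/135 (n(V, R) = (R - 126)/(22*(-3 + 22) - 553) = (-126 + R)/(22*19 - 553) = (-126 + R)/(418 - 553) = (-126 + R)/(-135) = (-126 + R)*(-1/135) = 14/15 - R/135)
-n(736, 321) = -(14/15 - 1/135*321) = -(14/15 - 107/45) = -1*(-13/9) = 13/9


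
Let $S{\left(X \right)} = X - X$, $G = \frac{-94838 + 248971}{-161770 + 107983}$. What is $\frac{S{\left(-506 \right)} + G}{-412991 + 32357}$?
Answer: $\frac{154133}{20473160958} \approx 7.5285 \cdot 10^{-6}$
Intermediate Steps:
$G = - \frac{154133}{53787}$ ($G = \frac{154133}{-53787} = 154133 \left(- \frac{1}{53787}\right) = - \frac{154133}{53787} \approx -2.8656$)
$S{\left(X \right)} = 0$
$\frac{S{\left(-506 \right)} + G}{-412991 + 32357} = \frac{0 - \frac{154133}{53787}}{-412991 + 32357} = - \frac{154133}{53787 \left(-380634\right)} = \left(- \frac{154133}{53787}\right) \left(- \frac{1}{380634}\right) = \frac{154133}{20473160958}$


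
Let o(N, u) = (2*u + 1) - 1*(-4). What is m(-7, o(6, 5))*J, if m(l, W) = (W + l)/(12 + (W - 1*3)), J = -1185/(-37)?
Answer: 395/37 ≈ 10.676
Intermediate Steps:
J = 1185/37 (J = -1185*(-1/37) = 1185/37 ≈ 32.027)
o(N, u) = 5 + 2*u (o(N, u) = (1 + 2*u) + 4 = 5 + 2*u)
m(l, W) = (W + l)/(9 + W) (m(l, W) = (W + l)/(12 + (W - 3)) = (W + l)/(12 + (-3 + W)) = (W + l)/(9 + W))
m(-7, o(6, 5))*J = (((5 + 2*5) - 7)/(9 + (5 + 2*5)))*(1185/37) = (((5 + 10) - 7)/(9 + (5 + 10)))*(1185/37) = ((15 - 7)/(9 + 15))*(1185/37) = (8/24)*(1185/37) = ((1/24)*8)*(1185/37) = (⅓)*(1185/37) = 395/37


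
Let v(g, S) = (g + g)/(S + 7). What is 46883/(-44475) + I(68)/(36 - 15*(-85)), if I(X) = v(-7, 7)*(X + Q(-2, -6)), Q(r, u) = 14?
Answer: -7234507/6478525 ≈ -1.1167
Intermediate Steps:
v(g, S) = 2*g/(7 + S) (v(g, S) = (2*g)/(7 + S) = 2*g/(7 + S))
I(X) = -14 - X (I(X) = (2*(-7)/(7 + 7))*(X + 14) = (2*(-7)/14)*(14 + X) = (2*(-7)*(1/14))*(14 + X) = -(14 + X) = -14 - X)
46883/(-44475) + I(68)/(36 - 15*(-85)) = 46883/(-44475) + (-14 - 1*68)/(36 - 15*(-85)) = 46883*(-1/44475) + (-14 - 68)/(36 + 1275) = -46883/44475 - 82/1311 = -7234507/6478525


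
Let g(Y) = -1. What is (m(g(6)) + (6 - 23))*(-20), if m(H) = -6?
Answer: 460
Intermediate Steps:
(m(g(6)) + (6 - 23))*(-20) = (-6 + (6 - 23))*(-20) = (-6 - 17)*(-20) = -23*(-20) = 460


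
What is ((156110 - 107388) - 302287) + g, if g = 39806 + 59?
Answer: -213700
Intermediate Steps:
g = 39865
((156110 - 107388) - 302287) + g = ((156110 - 107388) - 302287) + 39865 = (48722 - 302287) + 39865 = -253565 + 39865 = -213700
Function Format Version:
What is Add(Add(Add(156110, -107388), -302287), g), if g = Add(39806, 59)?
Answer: -213700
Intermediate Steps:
g = 39865
Add(Add(Add(156110, -107388), -302287), g) = Add(Add(Add(156110, -107388), -302287), 39865) = Add(Add(48722, -302287), 39865) = Add(-253565, 39865) = -213700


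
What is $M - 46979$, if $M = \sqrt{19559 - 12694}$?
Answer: $-46979 + \sqrt{6865} \approx -46896.0$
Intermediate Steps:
$M = \sqrt{6865} \approx 82.855$
$M - 46979 = \sqrt{6865} - 46979 = -46979 + \sqrt{6865}$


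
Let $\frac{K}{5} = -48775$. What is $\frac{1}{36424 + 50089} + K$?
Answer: $- \frac{21098357874}{86513} \approx -2.4388 \cdot 10^{5}$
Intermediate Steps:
$K = -243875$ ($K = 5 \left(-48775\right) = -243875$)
$\frac{1}{36424 + 50089} + K = \frac{1}{36424 + 50089} - 243875 = \frac{1}{86513} - 243875 = - \frac{21098357874}{86513}$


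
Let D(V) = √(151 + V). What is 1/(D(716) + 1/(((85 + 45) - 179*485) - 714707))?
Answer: 801392/556812662354687 + 10917895340288*√3/556812662354687 ≈ 0.033962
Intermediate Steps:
1/(D(716) + 1/(((85 + 45) - 179*485) - 714707)) = 1/(√(151 + 716) + 1/(((85 + 45) - 179*485) - 714707)) = 1/(√867 + 1/((130 - 86815) - 714707)) = 1/(17*√3 + 1/(-86685 - 714707)) = 1/(17*√3 + 1/(-801392)) = 1/(17*√3 - 1/801392) = 1/(-1/801392 + 17*√3)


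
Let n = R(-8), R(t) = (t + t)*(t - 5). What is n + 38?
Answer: 246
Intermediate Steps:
R(t) = 2*t*(-5 + t) (R(t) = (2*t)*(-5 + t) = 2*t*(-5 + t))
n = 208 (n = 2*(-8)*(-5 - 8) = 2*(-8)*(-13) = 208)
n + 38 = 208 + 38 = 246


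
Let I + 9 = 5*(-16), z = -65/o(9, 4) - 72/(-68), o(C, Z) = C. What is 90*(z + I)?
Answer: -145600/17 ≈ -8564.7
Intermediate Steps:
z = -943/153 (z = -65/9 - 72/(-68) = -65*⅑ - 72*(-1/68) = -65/9 + 18/17 = -943/153 ≈ -6.1634)
I = -89 (I = -9 + 5*(-16) = -9 - 80 = -89)
90*(z + I) = 90*(-943/153 - 89) = 90*(-14560/153) = -145600/17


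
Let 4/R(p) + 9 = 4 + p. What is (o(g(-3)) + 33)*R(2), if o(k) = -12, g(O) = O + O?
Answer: -28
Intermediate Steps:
g(O) = 2*O
R(p) = 4/(-5 + p) (R(p) = 4/(-9 + (4 + p)) = 4/(-5 + p))
(o(g(-3)) + 33)*R(2) = (-12 + 33)*(4/(-5 + 2)) = 21*(4/(-3)) = 21*(4*(-⅓)) = 21*(-4/3) = -28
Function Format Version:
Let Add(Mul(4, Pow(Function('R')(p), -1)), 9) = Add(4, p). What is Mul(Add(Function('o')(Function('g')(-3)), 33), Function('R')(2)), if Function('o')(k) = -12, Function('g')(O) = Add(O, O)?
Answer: -28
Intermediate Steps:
Function('g')(O) = Mul(2, O)
Function('R')(p) = Mul(4, Pow(Add(-5, p), -1)) (Function('R')(p) = Mul(4, Pow(Add(-9, Add(4, p)), -1)) = Mul(4, Pow(Add(-5, p), -1)))
Mul(Add(Function('o')(Function('g')(-3)), 33), Function('R')(2)) = Mul(Add(-12, 33), Mul(4, Pow(Add(-5, 2), -1))) = Mul(21, Mul(4, Pow(-3, -1))) = Mul(21, Mul(4, Rational(-1, 3))) = Mul(21, Rational(-4, 3)) = -28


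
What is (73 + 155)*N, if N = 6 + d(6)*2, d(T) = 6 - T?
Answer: 1368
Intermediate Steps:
N = 6 (N = 6 + (6 - 1*6)*2 = 6 + (6 - 6)*2 = 6 + 0*2 = 6 + 0 = 6)
(73 + 155)*N = (73 + 155)*6 = 228*6 = 1368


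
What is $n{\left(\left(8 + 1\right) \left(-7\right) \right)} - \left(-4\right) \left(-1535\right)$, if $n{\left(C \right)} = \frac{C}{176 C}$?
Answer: $- \frac{1080639}{176} \approx -6140.0$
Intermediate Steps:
$n{\left(C \right)} = \frac{1}{176}$ ($n{\left(C \right)} = C \frac{1}{176 C} = \frac{1}{176}$)
$n{\left(\left(8 + 1\right) \left(-7\right) \right)} - \left(-4\right) \left(-1535\right) = \frac{1}{176} - \left(-4\right) \left(-1535\right) = \frac{1}{176} - 6140 = - \frac{1080639}{176}$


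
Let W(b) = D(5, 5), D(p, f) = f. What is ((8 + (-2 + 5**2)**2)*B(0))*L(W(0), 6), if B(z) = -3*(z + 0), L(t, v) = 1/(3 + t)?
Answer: 0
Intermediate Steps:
W(b) = 5
B(z) = -3*z
((8 + (-2 + 5**2)**2)*B(0))*L(W(0), 6) = ((8 + (-2 + 5**2)**2)*(-3*0))/(3 + 5) = ((8 + (-2 + 25)**2)*0)/8 = ((8 + 23**2)*0)*(1/8) = ((8 + 529)*0)*(1/8) = (537*0)*(1/8) = 0*(1/8) = 0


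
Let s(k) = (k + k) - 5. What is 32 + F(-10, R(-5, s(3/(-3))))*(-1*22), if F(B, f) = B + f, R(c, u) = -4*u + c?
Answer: -254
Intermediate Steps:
s(k) = -5 + 2*k (s(k) = 2*k - 5 = -5 + 2*k)
R(c, u) = c - 4*u
32 + F(-10, R(-5, s(3/(-3))))*(-1*22) = 32 + (-10 + (-5 - 4*(-5 + 2*(3/(-3)))))*(-1*22) = 32 + (-10 + (-5 - 4*(-5 + 2*(3*(-1/3)))))*(-22) = 32 + (-10 + (-5 - 4*(-5 + 2*(-1))))*(-22) = 32 + (-10 + (-5 - 4*(-5 - 2)))*(-22) = 32 + (-10 + (-5 - 4*(-7)))*(-22) = 32 + (-10 + (-5 + 28))*(-22) = 32 + (-10 + 23)*(-22) = 32 + 13*(-22) = 32 - 286 = -254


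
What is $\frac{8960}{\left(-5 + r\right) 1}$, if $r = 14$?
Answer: $\frac{8960}{9} \approx 995.56$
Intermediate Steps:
$\frac{8960}{\left(-5 + r\right) 1} = \frac{8960}{\left(-5 + 14\right) 1} = \frac{8960}{9 \cdot 1} = \frac{8960}{9}$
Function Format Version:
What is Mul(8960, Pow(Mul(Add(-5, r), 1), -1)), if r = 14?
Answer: Rational(8960, 9) ≈ 995.56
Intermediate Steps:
Mul(8960, Pow(Mul(Add(-5, r), 1), -1)) = Mul(8960, Pow(Mul(Add(-5, 14), 1), -1)) = Mul(8960, Pow(Mul(9, 1), -1)) = Mul(8960, Pow(9, -1)) = Mul(8960, Rational(1, 9)) = Rational(8960, 9)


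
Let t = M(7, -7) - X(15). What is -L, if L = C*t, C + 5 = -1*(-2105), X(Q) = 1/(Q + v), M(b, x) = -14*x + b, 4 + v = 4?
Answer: -220360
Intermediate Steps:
v = 0 (v = -4 + 4 = 0)
M(b, x) = b - 14*x
X(Q) = 1/Q (X(Q) = 1/(Q + 0) = 1/Q)
C = 2100 (C = -5 - 1*(-2105) = -5 + 2105 = 2100)
t = 1574/15 (t = (7 - 14*(-7)) - 1/15 = (7 + 98) - 1*1/15 = 105 - 1/15 = 1574/15 ≈ 104.93)
L = 220360 (L = 2100*(1574/15) = 220360)
-L = -1*220360 = -220360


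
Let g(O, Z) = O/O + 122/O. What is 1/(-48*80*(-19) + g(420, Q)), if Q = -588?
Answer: 210/15321871 ≈ 1.3706e-5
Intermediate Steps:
g(O, Z) = 1 + 122/O
1/(-48*80*(-19) + g(420, Q)) = 1/(-48*80*(-19) + (122 + 420)/420) = 1/(-3840*(-19) + (1/420)*542) = 1/(72960 + 271/210) = 1/(15321871/210) = 210/15321871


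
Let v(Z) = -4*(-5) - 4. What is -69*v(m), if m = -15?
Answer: -1104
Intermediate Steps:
v(Z) = 16 (v(Z) = 20 - 4 = 16)
-69*v(m) = -69*16 = -1104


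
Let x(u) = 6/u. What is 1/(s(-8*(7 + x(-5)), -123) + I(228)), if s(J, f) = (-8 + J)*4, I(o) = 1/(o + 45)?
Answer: -1365/297019 ≈ -0.0045957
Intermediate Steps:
I(o) = 1/(45 + o)
s(J, f) = -32 + 4*J
1/(s(-8*(7 + x(-5)), -123) + I(228)) = 1/((-32 + 4*(-8*(7 + 6/(-5)))) + 1/(45 + 228)) = 1/((-32 + 4*(-8*(7 + 6*(-⅕)))) + 1/273) = 1/((-32 + 4*(-8*(7 - 6/5))) + 1/273) = 1/((-32 + 4*(-8*29/5)) + 1/273) = 1/((-32 + 4*(-232/5)) + 1/273) = 1/((-32 - 928/5) + 1/273) = 1/(-1088/5 + 1/273) = 1/(-297019/1365) = -1365/297019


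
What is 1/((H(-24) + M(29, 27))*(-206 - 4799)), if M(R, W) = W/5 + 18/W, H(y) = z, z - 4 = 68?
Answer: -3/1172171 ≈ -2.5594e-6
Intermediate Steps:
z = 72 (z = 4 + 68 = 72)
H(y) = 72
M(R, W) = 18/W + W/5 (M(R, W) = W*(⅕) + 18/W = W/5 + 18/W = 18/W + W/5)
1/((H(-24) + M(29, 27))*(-206 - 4799)) = 1/((72 + (18/27 + (⅕)*27))*(-206 - 4799)) = 1/((72 + (18*(1/27) + 27/5))*(-5005)) = 1/((72 + (⅔ + 27/5))*(-5005)) = 1/((72 + 91/15)*(-5005)) = 1/((1171/15)*(-5005)) = 1/(-1172171/3) = -3/1172171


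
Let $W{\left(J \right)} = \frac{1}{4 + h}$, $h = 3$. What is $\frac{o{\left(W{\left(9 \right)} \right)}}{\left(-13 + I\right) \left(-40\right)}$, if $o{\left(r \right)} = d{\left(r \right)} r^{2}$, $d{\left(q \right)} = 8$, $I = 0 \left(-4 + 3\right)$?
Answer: $\frac{1}{3185} \approx 0.00031397$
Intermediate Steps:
$W{\left(J \right)} = \frac{1}{7}$ ($W{\left(J \right)} = \frac{1}{4 + 3} = \frac{1}{7}$)
$I = 0$ ($I = 0 \left(-1\right) = 0$)
$o{\left(r \right)} = 8 r^{2}$
$\frac{o{\left(W{\left(9 \right)} \right)}}{\left(-13 + I\right) \left(-40\right)} = \frac{8 \left(\frac{1}{7}\right)^{2}}{\left(-13 + 0\right) \left(-40\right)} = \frac{8 \cdot \frac{1}{49}}{\left(-13\right) \left(-40\right)} = \frac{8}{49 \cdot 520} = \frac{8}{49} \cdot \frac{1}{520} = \frac{1}{3185}$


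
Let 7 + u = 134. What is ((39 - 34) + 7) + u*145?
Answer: 18427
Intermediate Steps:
u = 127 (u = -7 + 134 = 127)
((39 - 34) + 7) + u*145 = ((39 - 34) + 7) + 127*145 = (5 + 7) + 18415 = 12 + 18415 = 18427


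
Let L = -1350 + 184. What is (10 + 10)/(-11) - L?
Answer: 12806/11 ≈ 1164.2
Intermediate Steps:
L = -1166
(10 + 10)/(-11) - L = (10 + 10)/(-11) - 1*(-1166) = -1/11*20 + 1166 = -20/11 + 1166 = 12806/11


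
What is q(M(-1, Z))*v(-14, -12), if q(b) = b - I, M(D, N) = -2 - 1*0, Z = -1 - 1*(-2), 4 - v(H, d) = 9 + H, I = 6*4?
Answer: -234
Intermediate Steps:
I = 24
v(H, d) = -5 - H (v(H, d) = 4 - (9 + H) = 4 + (-9 - H) = -5 - H)
Z = 1 (Z = -1 + 2 = 1)
M(D, N) = -2 (M(D, N) = -2 + 0 = -2)
q(b) = -24 + b (q(b) = b - 1*24 = b - 24 = -24 + b)
q(M(-1, Z))*v(-14, -12) = (-24 - 2)*(-5 - 1*(-14)) = -26*(-5 + 14) = -26*9 = -234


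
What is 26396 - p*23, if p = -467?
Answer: 37137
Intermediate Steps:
26396 - p*23 = 26396 - (-467)*23 = 26396 - 1*(-10741) = 26396 + 10741 = 37137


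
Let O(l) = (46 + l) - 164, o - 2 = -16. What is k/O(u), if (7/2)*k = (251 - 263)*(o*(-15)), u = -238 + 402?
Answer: -360/23 ≈ -15.652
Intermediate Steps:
o = -14 (o = 2 - 16 = -14)
u = 164
O(l) = -118 + l
k = -720 (k = 2*((251 - 263)*(-14*(-15)))/7 = 2*(-12*210)/7 = (2/7)*(-2520) = -720)
k/O(u) = -720/(-118 + 164) = -720/46 = -720*1/46 = -360/23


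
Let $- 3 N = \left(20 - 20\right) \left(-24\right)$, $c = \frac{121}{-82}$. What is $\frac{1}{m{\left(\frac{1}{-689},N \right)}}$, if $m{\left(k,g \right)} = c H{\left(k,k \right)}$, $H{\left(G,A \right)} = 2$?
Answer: $- \frac{41}{121} \approx -0.33884$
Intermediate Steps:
$c = - \frac{121}{82}$ ($c = 121 \left(- \frac{1}{82}\right) = - \frac{121}{82} \approx -1.4756$)
$N = 0$ ($N = - \frac{\left(20 - 20\right) \left(-24\right)}{3} = - \frac{0 \left(-24\right)}{3} = \left(- \frac{1}{3}\right) 0 = 0$)
$m{\left(k,g \right)} = - \frac{121}{41}$ ($m{\left(k,g \right)} = \left(- \frac{121}{82}\right) 2 = - \frac{121}{41}$)
$\frac{1}{m{\left(\frac{1}{-689},N \right)}} = \frac{1}{- \frac{121}{41}} = - \frac{41}{121}$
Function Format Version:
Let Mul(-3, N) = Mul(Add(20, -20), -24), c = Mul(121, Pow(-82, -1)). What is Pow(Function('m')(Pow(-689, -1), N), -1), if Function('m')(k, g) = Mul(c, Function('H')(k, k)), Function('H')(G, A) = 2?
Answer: Rational(-41, 121) ≈ -0.33884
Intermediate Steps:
c = Rational(-121, 82) (c = Mul(121, Rational(-1, 82)) = Rational(-121, 82) ≈ -1.4756)
N = 0 (N = Mul(Rational(-1, 3), Mul(Add(20, -20), -24)) = Mul(Rational(-1, 3), Mul(0, -24)) = Mul(Rational(-1, 3), 0) = 0)
Function('m')(k, g) = Rational(-121, 41) (Function('m')(k, g) = Mul(Rational(-121, 82), 2) = Rational(-121, 41))
Pow(Function('m')(Pow(-689, -1), N), -1) = Pow(Rational(-121, 41), -1) = Rational(-41, 121)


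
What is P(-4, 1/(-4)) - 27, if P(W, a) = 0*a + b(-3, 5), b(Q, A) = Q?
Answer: -30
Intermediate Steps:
P(W, a) = -3 (P(W, a) = 0*a - 3 = 0 - 3 = -3)
P(-4, 1/(-4)) - 27 = -3 - 27 = -30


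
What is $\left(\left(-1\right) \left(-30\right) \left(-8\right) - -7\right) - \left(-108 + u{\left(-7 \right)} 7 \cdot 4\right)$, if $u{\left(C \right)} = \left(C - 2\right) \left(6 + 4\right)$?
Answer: $2395$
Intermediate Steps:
$u{\left(C \right)} = -20 + 10 C$ ($u{\left(C \right)} = \left(-2 + C\right) 10 = -20 + 10 C$)
$\left(\left(-1\right) \left(-30\right) \left(-8\right) - -7\right) - \left(-108 + u{\left(-7 \right)} 7 \cdot 4\right) = \left(\left(-1\right) \left(-30\right) \left(-8\right) - -7\right) - \left(-108 + \left(-20 + 10 \left(-7\right)\right) 7 \cdot 4\right) = \left(30 \left(-8\right) + \left(-11 + 18\right)\right) - \left(-108 + \left(-20 - 70\right) 28\right) = \left(-240 + 7\right) - \left(-108 - 2520\right) = -233 - \left(-108 - 2520\right) = -233 - -2628 = -233 + 2628 = 2395$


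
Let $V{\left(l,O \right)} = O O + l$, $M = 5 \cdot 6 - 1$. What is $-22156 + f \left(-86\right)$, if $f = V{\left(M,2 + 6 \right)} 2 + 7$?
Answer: $-38754$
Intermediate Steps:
$M = 29$ ($M = 30 - 1 = 29$)
$V{\left(l,O \right)} = l + O^{2}$ ($V{\left(l,O \right)} = O^{2} + l = l + O^{2}$)
$f = 193$ ($f = \left(29 + \left(2 + 6\right)^{2}\right) 2 + 7 = \left(29 + 8^{2}\right) 2 + 7 = \left(29 + 64\right) 2 + 7 = 93 \cdot 2 + 7 = 186 + 7 = 193$)
$-22156 + f \left(-86\right) = -22156 + 193 \left(-86\right) = -22156 - 16598 = -38754$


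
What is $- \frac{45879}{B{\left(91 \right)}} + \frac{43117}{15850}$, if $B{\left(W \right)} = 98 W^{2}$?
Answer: $\frac{8565975449}{3215719325} \approx 2.6638$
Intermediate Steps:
$- \frac{45879}{B{\left(91 \right)}} + \frac{43117}{15850} = - \frac{45879}{98 \cdot 91^{2}} + \frac{43117}{15850} = - \frac{45879}{98 \cdot 8281} + 43117 \cdot \frac{1}{15850} = - \frac{45879}{811538} + \frac{43117}{15850} = \frac{8565975449}{3215719325}$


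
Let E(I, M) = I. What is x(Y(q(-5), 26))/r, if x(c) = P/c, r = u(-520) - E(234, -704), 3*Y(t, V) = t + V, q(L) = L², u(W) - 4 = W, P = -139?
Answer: 139/12750 ≈ 0.010902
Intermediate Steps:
u(W) = 4 + W
Y(t, V) = V/3 + t/3 (Y(t, V) = (t + V)/3 = (V + t)/3 = V/3 + t/3)
r = -750 (r = (4 - 520) - 1*234 = -516 - 234 = -750)
x(c) = -139/c
x(Y(q(-5), 26))/r = -139/((⅓)*26 + (⅓)*(-5)²)/(-750) = -139/(26/3 + (⅓)*25)*(-1/750) = -139/(26/3 + 25/3)*(-1/750) = -139/17*(-1/750) = 139/12750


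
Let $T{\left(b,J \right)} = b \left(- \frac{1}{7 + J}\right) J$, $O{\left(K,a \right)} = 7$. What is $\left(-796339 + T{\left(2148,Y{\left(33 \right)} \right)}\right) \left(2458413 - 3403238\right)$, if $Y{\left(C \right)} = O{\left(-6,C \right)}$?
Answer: $753415737725$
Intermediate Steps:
$Y{\left(C \right)} = 7$
$T{\left(b,J \right)} = - \frac{J b}{7 + J}$ ($T{\left(b,J \right)} = - \frac{b}{7 + J} J = - \frac{J b}{7 + J}$)
$\left(-796339 + T{\left(2148,Y{\left(33 \right)} \right)}\right) \left(2458413 - 3403238\right) = \left(-796339 - 7 \cdot 2148 \frac{1}{7 + 7}\right) \left(2458413 - 3403238\right) = \left(-796339 - 7 \cdot 2148 \cdot \frac{1}{14}\right) \left(-944825\right) = \left(-796339 - 1074\right) \left(-944825\right) = \left(-797413\right) \left(-944825\right) = 753415737725$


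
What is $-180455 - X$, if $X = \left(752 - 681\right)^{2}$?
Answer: $-185496$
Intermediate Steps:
$X = 5041$ ($X = 71^{2} = 5041$)
$-180455 - X = -180455 - 5041 = -185496$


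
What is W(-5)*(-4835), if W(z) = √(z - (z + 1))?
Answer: -4835*I ≈ -4835.0*I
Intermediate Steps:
W(z) = I (W(z) = √(z - (1 + z)) = √(z + (-1 - z)) = √(-1) = I)
W(-5)*(-4835) = I*(-4835) = -4835*I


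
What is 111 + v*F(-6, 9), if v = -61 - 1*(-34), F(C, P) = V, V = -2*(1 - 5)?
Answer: -105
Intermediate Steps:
V = 8 (V = -2*(-4) = 8)
F(C, P) = 8
v = -27 (v = -61 + 34 = -27)
111 + v*F(-6, 9) = 111 - 27*8 = 111 - 216 = -105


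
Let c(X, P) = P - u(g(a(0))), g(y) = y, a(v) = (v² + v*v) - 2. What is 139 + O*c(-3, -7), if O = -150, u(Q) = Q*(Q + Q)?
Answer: 2389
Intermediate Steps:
a(v) = -2 + 2*v² (a(v) = (v² + v²) - 2 = 2*v² - 2 = -2 + 2*v²)
u(Q) = 2*Q² (u(Q) = Q*(2*Q) = 2*Q²)
c(X, P) = -8 + P (c(X, P) = P - 2*(-2 + 2*0²)² = P - 2*(-2 + 2*0)² = P - 2*(-2 + 0)² = P - 2*(-2)² = P - 2*4 = P - 1*8 = P - 8 = -8 + P)
139 + O*c(-3, -7) = 139 - 150*(-8 - 7) = 139 - 150*(-15) = 139 + 2250 = 2389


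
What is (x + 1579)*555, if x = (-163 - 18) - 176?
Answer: 678210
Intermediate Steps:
x = -357 (x = -181 - 176 = -357)
(x + 1579)*555 = (-357 + 1579)*555 = 1222*555 = 678210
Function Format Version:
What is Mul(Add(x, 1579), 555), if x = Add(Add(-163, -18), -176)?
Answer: 678210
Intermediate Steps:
x = -357 (x = Add(-181, -176) = -357)
Mul(Add(x, 1579), 555) = Mul(Add(-357, 1579), 555) = Mul(1222, 555) = 678210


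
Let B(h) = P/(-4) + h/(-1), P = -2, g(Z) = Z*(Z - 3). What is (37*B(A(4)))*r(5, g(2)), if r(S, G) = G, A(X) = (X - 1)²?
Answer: 629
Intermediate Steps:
g(Z) = Z*(-3 + Z)
A(X) = (-1 + X)²
B(h) = ½ - h (B(h) = -2/(-4) + h/(-1) = -2*(-¼) + h*(-1) = ½ - h)
(37*B(A(4)))*r(5, g(2)) = (37*(½ - (-1 + 4)²))*(2*(-3 + 2)) = (37*(½ - 1*3²))*(2*(-1)) = (37*(½ - 1*9))*(-2) = (37*(½ - 9))*(-2) = (37*(-17/2))*(-2) = -629/2*(-2) = 629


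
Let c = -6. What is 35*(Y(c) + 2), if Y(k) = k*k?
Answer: 1330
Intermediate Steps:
Y(k) = k²
35*(Y(c) + 2) = 35*((-6)² + 2) = 35*(36 + 2) = 35*38 = 1330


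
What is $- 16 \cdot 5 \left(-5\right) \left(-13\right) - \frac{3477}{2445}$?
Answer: $- \frac{4239159}{815} \approx -5201.4$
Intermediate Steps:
$- 16 \cdot 5 \left(-5\right) \left(-13\right) - \frac{3477}{2445} = \left(-16\right) \left(-25\right) \left(-13\right) - \frac{1159}{815} = 400 \left(-13\right) - \frac{1159}{815} = -5200 - \frac{1159}{815} = - \frac{4239159}{815}$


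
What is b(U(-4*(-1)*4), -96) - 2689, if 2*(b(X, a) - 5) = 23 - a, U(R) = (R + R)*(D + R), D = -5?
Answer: -5249/2 ≈ -2624.5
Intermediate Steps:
U(R) = 2*R*(-5 + R) (U(R) = (R + R)*(-5 + R) = (2*R)*(-5 + R) = 2*R*(-5 + R))
b(X, a) = 33/2 - a/2 (b(X, a) = 5 + (23 - a)/2 = 5 + (23/2 - a/2) = 33/2 - a/2)
b(U(-4*(-1)*4), -96) - 2689 = (33/2 - ½*(-96)) - 2689 = (33/2 + 48) - 2689 = 129/2 - 2689 = -5249/2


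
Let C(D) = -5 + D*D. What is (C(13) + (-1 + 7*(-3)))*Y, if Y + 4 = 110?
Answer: 15052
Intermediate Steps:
Y = 106 (Y = -4 + 110 = 106)
C(D) = -5 + D²
(C(13) + (-1 + 7*(-3)))*Y = ((-5 + 13²) + (-1 + 7*(-3)))*106 = ((-5 + 169) + (-1 - 21))*106 = (164 - 22)*106 = 142*106 = 15052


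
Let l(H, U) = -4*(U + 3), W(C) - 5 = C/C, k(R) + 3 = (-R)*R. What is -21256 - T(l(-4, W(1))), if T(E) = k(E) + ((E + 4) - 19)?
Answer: -19906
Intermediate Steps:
k(R) = -3 - R**2 (k(R) = -3 + (-R)*R = -3 - R**2)
W(C) = 6 (W(C) = 5 + C/C = 5 + 1 = 6)
l(H, U) = -12 - 4*U (l(H, U) = -4*(3 + U) = -12 - 4*U)
T(E) = -18 + E - E**2 (T(E) = (-3 - E**2) + ((E + 4) - 19) = (-3 - E**2) + ((4 + E) - 19) = (-3 - E**2) + (-15 + E) = -18 + E - E**2)
-21256 - T(l(-4, W(1))) = -21256 - (-18 + (-12 - 4*6) - (-12 - 4*6)**2) = -21256 - (-18 + (-12 - 24) - (-12 - 24)**2) = -21256 - (-18 - 36 - 1*(-36)**2) = -21256 - (-18 - 36 - 1*1296) = -21256 - (-18 - 36 - 1296) = -21256 - 1*(-1350) = -21256 + 1350 = -19906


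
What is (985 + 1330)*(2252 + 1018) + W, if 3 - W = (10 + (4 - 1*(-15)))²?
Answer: 7569212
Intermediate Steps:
W = -838 (W = 3 - (10 + (4 - 1*(-15)))² = 3 - (10 + (4 + 15))² = 3 - (10 + 19)² = 3 - 1*29² = 3 - 1*841 = 3 - 841 = -838)
(985 + 1330)*(2252 + 1018) + W = (985 + 1330)*(2252 + 1018) - 838 = 2315*3270 - 838 = 7570050 - 838 = 7569212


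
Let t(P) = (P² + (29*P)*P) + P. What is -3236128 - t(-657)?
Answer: -16184941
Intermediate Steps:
t(P) = P + 30*P² (t(P) = (P² + 29*P²) + P = 30*P² + P = P + 30*P²)
-3236128 - t(-657) = -3236128 - (-657)*(1 + 30*(-657)) = -3236128 - (-657)*(1 - 19710) = -3236128 - (-657)*(-19709) = -3236128 - 1*12948813 = -3236128 - 12948813 = -16184941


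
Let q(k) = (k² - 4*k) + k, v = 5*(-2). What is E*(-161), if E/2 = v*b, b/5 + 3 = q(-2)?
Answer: 112700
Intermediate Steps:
v = -10
q(k) = k² - 3*k
b = 35 (b = -15 + 5*(-2*(-3 - 2)) = -15 + 5*(-2*(-5)) = -15 + 5*10 = -15 + 50 = 35)
E = -700 (E = 2*(-10*35) = 2*(-350) = -700)
E*(-161) = -700*(-161) = 112700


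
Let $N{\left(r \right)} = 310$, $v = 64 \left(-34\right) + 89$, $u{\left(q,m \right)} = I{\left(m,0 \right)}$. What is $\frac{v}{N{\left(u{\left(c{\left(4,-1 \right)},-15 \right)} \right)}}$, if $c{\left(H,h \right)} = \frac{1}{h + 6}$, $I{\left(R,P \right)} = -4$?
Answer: $- \frac{2087}{310} \approx -6.7323$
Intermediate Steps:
$c{\left(H,h \right)} = \frac{1}{6 + h}$
$u{\left(q,m \right)} = -4$
$v = -2087$ ($v = -2176 + 89 = -2087$)
$\frac{v}{N{\left(u{\left(c{\left(4,-1 \right)},-15 \right)} \right)}} = - \frac{2087}{310}$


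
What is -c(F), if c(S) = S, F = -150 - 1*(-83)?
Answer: 67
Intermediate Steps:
F = -67 (F = -150 + 83 = -67)
-c(F) = -1*(-67) = 67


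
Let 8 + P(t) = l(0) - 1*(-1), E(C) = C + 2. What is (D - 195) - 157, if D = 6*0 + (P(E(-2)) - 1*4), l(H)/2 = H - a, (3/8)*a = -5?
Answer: -1009/3 ≈ -336.33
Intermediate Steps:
a = -40/3 (a = (8/3)*(-5) = -40/3 ≈ -13.333)
l(H) = 80/3 + 2*H (l(H) = 2*(H - 1*(-40/3)) = 2*(H + 40/3) = 2*(40/3 + H) = 80/3 + 2*H)
E(C) = 2 + C
P(t) = 59/3 (P(t) = -8 + ((80/3 + 2*0) - 1*(-1)) = -8 + ((80/3 + 0) + 1) = -8 + (80/3 + 1) = -8 + 83/3 = 59/3)
D = 47/3 (D = 6*0 + (59/3 - 1*4) = 0 + (59/3 - 4) = 0 + 47/3 = 47/3 ≈ 15.667)
(D - 195) - 157 = (47/3 - 195) - 157 = -538/3 - 157 = -1009/3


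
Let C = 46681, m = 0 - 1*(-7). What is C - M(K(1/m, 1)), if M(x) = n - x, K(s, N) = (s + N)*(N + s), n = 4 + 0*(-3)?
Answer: 2287237/49 ≈ 46678.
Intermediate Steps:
m = 7 (m = 0 + 7 = 7)
n = 4 (n = 4 + 0 = 4)
K(s, N) = (N + s)**2 (K(s, N) = (N + s)*(N + s) = (N + s)**2)
M(x) = 4 - x
C - M(K(1/m, 1)) = 46681 - (4 - (1 + 1/7)**2) = 46681 - (4 - (8/7)**2) = 46681 - (4 - 1*64/49) = 46681 - (4 - 64/49) = 46681 - 1*132/49 = 46681 - 132/49 = 2287237/49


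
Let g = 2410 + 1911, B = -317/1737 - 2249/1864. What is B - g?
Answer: -13994892929/3237768 ≈ -4322.4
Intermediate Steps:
B = -4497401/3237768 (B = -317*1/1737 - 2249*1/1864 = -317/1737 - 2249/1864 = -4497401/3237768 ≈ -1.3890)
g = 4321
B - g = -4497401/3237768 - 1*4321 = -4497401/3237768 - 4321 = -13994892929/3237768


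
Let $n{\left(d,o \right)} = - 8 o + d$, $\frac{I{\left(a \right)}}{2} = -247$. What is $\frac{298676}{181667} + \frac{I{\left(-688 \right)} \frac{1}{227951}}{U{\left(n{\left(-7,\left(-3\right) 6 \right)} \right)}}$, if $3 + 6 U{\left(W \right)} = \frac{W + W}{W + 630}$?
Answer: $\frac{138418239637448}{83940450340559} \approx 1.649$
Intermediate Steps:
$I{\left(a \right)} = -494$ ($I{\left(a \right)} = 2 \left(-247\right) = -494$)
$n{\left(d,o \right)} = d - 8 o$
$U{\left(W \right)} = - \frac{1}{2} + \frac{W}{3 \left(630 + W\right)}$ ($U{\left(W \right)} = - \frac{1}{2} + \frac{\left(W + W\right) \frac{1}{W + 630}}{6} = - \frac{1}{2} + \frac{2 W \frac{1}{630 + W}}{6} = - \frac{1}{2} + \frac{W}{3 \left(630 + W\right)}$)
$\frac{298676}{181667} + \frac{I{\left(-688 \right)} \frac{1}{227951}}{U{\left(n{\left(-7,\left(-3\right) 6 \right)} \right)}} = \frac{298676}{181667} + \frac{\left(-494\right) \frac{1}{227951}}{\frac{1}{6} \frac{1}{630 - \left(7 + 8 \left(\left(-3\right) 6\right)\right)} \left(-1890 - \left(-7 - 8 \left(\left(-3\right) 6\right)\right)\right)} = 298676 \cdot \frac{1}{181667} + \frac{\left(-494\right) \frac{1}{227951}}{\frac{1}{6} \frac{1}{630 - -137} \left(-1890 - \left(-7 - -144\right)\right)} = \frac{298676}{181667} - \frac{494}{227951 \frac{-1890 - \left(-7 + 144\right)}{6 \left(630 + \left(-7 + 144\right)\right)}} = \frac{298676}{181667} - \frac{494}{227951 \frac{-1890 - 137}{6 \left(630 + 137\right)}} = \frac{298676}{181667} - \frac{494}{227951 \frac{-1890 - 137}{6 \cdot 767}} = \frac{298676}{181667} - \frac{494}{227951 \cdot \frac{1}{6} \cdot \frac{1}{767} \left(-2027\right)} = \frac{298676}{181667} - \frac{494}{227951 \left(- \frac{2027}{4602}\right)} = \frac{298676}{181667} - - \frac{2273388}{462056677} = \frac{298676}{181667} + \frac{2273388}{462056677} = \frac{138418239637448}{83940450340559}$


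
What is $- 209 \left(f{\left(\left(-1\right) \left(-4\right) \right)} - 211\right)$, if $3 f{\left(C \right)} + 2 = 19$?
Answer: $\frac{128744}{3} \approx 42915.0$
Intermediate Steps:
$f{\left(C \right)} = \frac{17}{3}$ ($f{\left(C \right)} = - \frac{2}{3} + \frac{1}{3} \cdot 19 = - \frac{2}{3} + \frac{19}{3} = \frac{17}{3}$)
$- 209 \left(f{\left(\left(-1\right) \left(-4\right) \right)} - 211\right) = - 209 \left(\frac{17}{3} - 211\right) = \left(-209\right) \left(- \frac{616}{3}\right) = \frac{128744}{3}$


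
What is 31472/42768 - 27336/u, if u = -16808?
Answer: 1206028/510543 ≈ 2.3622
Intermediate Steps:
31472/42768 - 27336/u = 31472/42768 - 27336/(-16808) = 31472*(1/42768) - 27336*(-1/16808) = 1967/2673 + 3417/2101 = 1206028/510543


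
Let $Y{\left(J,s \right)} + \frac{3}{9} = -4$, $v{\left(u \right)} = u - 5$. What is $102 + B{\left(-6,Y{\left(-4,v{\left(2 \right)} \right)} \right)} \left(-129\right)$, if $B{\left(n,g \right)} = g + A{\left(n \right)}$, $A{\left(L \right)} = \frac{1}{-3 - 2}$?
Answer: $\frac{3434}{5} \approx 686.8$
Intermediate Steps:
$v{\left(u \right)} = -5 + u$ ($v{\left(u \right)} = u - 5 = -5 + u$)
$A{\left(L \right)} = - \frac{1}{5}$ ($A{\left(L \right)} = \frac{1}{-5} = - \frac{1}{5}$)
$Y{\left(J,s \right)} = - \frac{13}{3}$ ($Y{\left(J,s \right)} = - \frac{1}{3} - 4 = - \frac{13}{3}$)
$B{\left(n,g \right)} = - \frac{1}{5} + g$ ($B{\left(n,g \right)} = g - \frac{1}{5} = - \frac{1}{5} + g$)
$102 + B{\left(-6,Y{\left(-4,v{\left(2 \right)} \right)} \right)} \left(-129\right) = 102 + \left(- \frac{1}{5} - \frac{13}{3}\right) \left(-129\right) = 102 - - \frac{2924}{5} = 102 + \frac{2924}{5} = \frac{3434}{5}$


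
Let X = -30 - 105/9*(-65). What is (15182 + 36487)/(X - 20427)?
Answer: -155007/59096 ≈ -2.6230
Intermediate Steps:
X = 2185/3 (X = -30 - 105*⅑*(-65) = -30 - 35/3*(-65) = -30 + 2275/3 = 2185/3 ≈ 728.33)
(15182 + 36487)/(X - 20427) = (15182 + 36487)/(2185/3 - 20427) = 51669/(-59096/3) = 51669*(-3/59096) = -155007/59096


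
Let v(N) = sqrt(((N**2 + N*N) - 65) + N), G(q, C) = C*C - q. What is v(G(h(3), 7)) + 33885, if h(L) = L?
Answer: 33885 + sqrt(4213) ≈ 33950.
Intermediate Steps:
G(q, C) = C**2 - q
v(N) = sqrt(-65 + N + 2*N**2) (v(N) = sqrt(((N**2 + N**2) - 65) + N) = sqrt((2*N**2 - 65) + N) = sqrt((-65 + 2*N**2) + N) = sqrt(-65 + N + 2*N**2))
v(G(h(3), 7)) + 33885 = sqrt(-65 + (7**2 - 1*3) + 2*(7**2 - 1*3)**2) + 33885 = sqrt(-65 + (49 - 3) + 2*(49 - 3)**2) + 33885 = sqrt(-65 + 46 + 2*46**2) + 33885 = sqrt(-65 + 46 + 2*2116) + 33885 = sqrt(-65 + 46 + 4232) + 33885 = sqrt(4213) + 33885 = 33885 + sqrt(4213)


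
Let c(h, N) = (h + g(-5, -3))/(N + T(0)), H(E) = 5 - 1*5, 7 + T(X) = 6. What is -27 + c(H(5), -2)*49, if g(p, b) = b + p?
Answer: 311/3 ≈ 103.67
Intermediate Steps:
T(X) = -1 (T(X) = -7 + 6 = -1)
H(E) = 0 (H(E) = 5 - 5 = 0)
c(h, N) = (-8 + h)/(-1 + N) (c(h, N) = (h + (-3 - 5))/(N - 1) = (h - 8)/(-1 + N) = (-8 + h)/(-1 + N))
-27 + c(H(5), -2)*49 = -27 + ((-8 + 0)/(-1 - 2))*49 = -27 + (-8/(-3))*49 = -27 - ⅓*(-8)*49 = -27 + (8/3)*49 = -27 + 392/3 = 311/3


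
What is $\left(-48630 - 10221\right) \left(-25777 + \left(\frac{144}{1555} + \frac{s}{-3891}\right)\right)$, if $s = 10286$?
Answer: $\frac{3059845963626387}{2016835} \approx 1.5172 \cdot 10^{9}$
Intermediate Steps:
$\left(-48630 - 10221\right) \left(-25777 + \left(\frac{144}{1555} + \frac{s}{-3891}\right)\right) = \left(-48630 - 10221\right) \left(-25777 + \left(\frac{144}{1555} + \frac{10286}{-3891}\right)\right) = - 58851 \left(-25777 + \left(144 \cdot \frac{1}{1555} + 10286 \left(- \frac{1}{3891}\right)\right)\right) = - 58851 \left(-25777 + \left(\frac{144}{1555} - \frac{10286}{3891}\right)\right) = - 58851 \left(-25777 - \frac{15434426}{6050505}\right) = \left(-58851\right) \left(- \frac{155979301811}{6050505}\right) = \frac{3059845963626387}{2016835}$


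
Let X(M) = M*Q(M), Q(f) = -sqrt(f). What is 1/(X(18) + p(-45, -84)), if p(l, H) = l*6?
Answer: -5/1242 + sqrt(2)/1242 ≈ -0.0028871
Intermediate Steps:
p(l, H) = 6*l
X(M) = -M**(3/2) (X(M) = M*(-sqrt(M)) = -M**(3/2))
1/(X(18) + p(-45, -84)) = 1/(-18**(3/2) + 6*(-45)) = 1/(-54*sqrt(2) - 270) = 1/(-270 - 54*sqrt(2))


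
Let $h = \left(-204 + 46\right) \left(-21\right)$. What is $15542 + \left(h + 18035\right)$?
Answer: $36895$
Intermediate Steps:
$h = 3318$ ($h = \left(-158\right) \left(-21\right) = 3318$)
$15542 + \left(h + 18035\right) = 15542 + \left(3318 + 18035\right) = 15542 + 21353 = 36895$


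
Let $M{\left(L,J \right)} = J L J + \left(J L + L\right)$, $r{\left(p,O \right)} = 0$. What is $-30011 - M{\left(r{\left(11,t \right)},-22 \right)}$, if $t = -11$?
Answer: $-30011$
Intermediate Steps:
$M{\left(L,J \right)} = L + J L + L J^{2}$ ($M{\left(L,J \right)} = L J^{2} + \left(L + J L\right) = L + J L + L J^{2}$)
$-30011 - M{\left(r{\left(11,t \right)},-22 \right)} = -30011 - 0 \left(1 - 22 + \left(-22\right)^{2}\right) = -30011 - 0 \left(1 - 22 + 484\right) = -30011 - 0 \cdot 463 = -30011 - 0 = -30011 + 0 = -30011$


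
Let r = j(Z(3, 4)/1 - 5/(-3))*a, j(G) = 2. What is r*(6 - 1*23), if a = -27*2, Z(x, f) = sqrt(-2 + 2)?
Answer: 1836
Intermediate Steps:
Z(x, f) = 0 (Z(x, f) = sqrt(0) = 0)
a = -54
r = -108 (r = 2*(-54) = -108)
r*(6 - 1*23) = -108*(6 - 1*23) = -108*(6 - 23) = -108*(-17) = 1836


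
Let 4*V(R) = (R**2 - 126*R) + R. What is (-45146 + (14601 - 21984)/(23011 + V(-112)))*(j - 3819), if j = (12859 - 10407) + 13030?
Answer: -678710965445/1289 ≈ -5.2654e+8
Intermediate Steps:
V(R) = -125*R/4 + R**2/4 (V(R) = ((R**2 - 126*R) + R)/4 = (R**2 - 125*R)/4 = -125*R/4 + R**2/4)
j = 15482 (j = 2452 + 13030 = 15482)
(-45146 + (14601 - 21984)/(23011 + V(-112)))*(j - 3819) = (-45146 + (14601 - 21984)/(23011 + (1/4)*(-112)*(-125 - 112)))*(15482 - 3819) = (-45146 - 7383/(23011 + (1/4)*(-112)*(-237)))*11663 = (-45146 - 7383/(23011 + 6636))*11663 = (-45146 - 7383/29647)*11663 = (-45146 - 7383*1/29647)*11663 = (-45146 - 321/1289)*11663 = -58193515/1289*11663 = -678710965445/1289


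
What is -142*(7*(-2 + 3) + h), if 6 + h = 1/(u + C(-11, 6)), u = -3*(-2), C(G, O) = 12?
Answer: -1349/9 ≈ -149.89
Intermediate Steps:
u = 6
h = -107/18 (h = -6 + 1/(6 + 12) = -6 + 1/18 = -107/18 ≈ -5.9444)
-142*(7*(-2 + 3) + h) = -142*(7*(-2 + 3) - 107/18) = -142*(7*1 - 107/18) = -142*(7 - 107/18) = -142*19/18 = -1349/9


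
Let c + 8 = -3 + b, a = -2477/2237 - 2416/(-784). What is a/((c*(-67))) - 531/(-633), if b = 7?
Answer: 2622632811/3099197962 ≈ 0.84623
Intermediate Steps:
a = 216414/109613 (a = -2477*1/2237 - 2416*(-1/784) = -2477/2237 + 151/49 = 216414/109613 ≈ 1.9743)
c = -4 (c = -8 + (-3 + 7) = -8 + 4 = -4)
a/((c*(-67))) - 531/(-633) = 216414/(109613*((-4*(-67)))) - 531/(-633) = (216414/109613)/268 - 531*(-1/633) = (216414/109613)*(1/268) + 177/211 = 108207/14688142 + 177/211 = 2622632811/3099197962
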